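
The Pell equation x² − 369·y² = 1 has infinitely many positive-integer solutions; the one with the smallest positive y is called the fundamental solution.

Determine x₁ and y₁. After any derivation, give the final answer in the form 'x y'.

[19; 4,1,3,2,7,4,7,2,3,1,4,38] for √369; ℓ=12 ⇒ convergent index 11
a_0=19:  p_0=19·1+0=19,  q_0=19·0+1=1
a_1=4:  p_1=4·19+1=77,  q_1=4·1+0=4
a_2=1:  p_2=1·77+19=96,  q_2=1·4+1=5
a_3=3:  p_3=3·96+77=365,  q_3=3·5+4=19
a_4=2:  p_4=2·365+96=826,  q_4=2·19+5=43
a_5=7:  p_5=7·826+365=6147,  q_5=7·43+19=320
a_6=4:  p_6=4·6147+826=25414,  q_6=4·320+43=1323
a_7=7:  p_7=7·25414+6147=184045,  q_7=7·1323+320=9581
…
a_10=1:  p_10=1·1364557+393504=1758061,  q_10=1·71036+20485=91521
a_11=4:  p_11=4·1758061+1364557=8396801,  q_11=4·91521+71036=437120
fundamental: x₁=8396801, y₁=437120  (since 70506267033601 − 369·191073894400 = 1)

8396801 437120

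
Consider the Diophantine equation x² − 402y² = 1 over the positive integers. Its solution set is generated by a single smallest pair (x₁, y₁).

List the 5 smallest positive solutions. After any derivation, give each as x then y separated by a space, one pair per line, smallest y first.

401 20
321601 16040
257923601 12864060
206854406401 10316960080
165896976010001 8274189120100

√402 → a₀=20, period (20,40); ℓ=2 even so k=1
k=0  a_k=20  p_k/q_k = 20/1
k=1  a_k=20  p_k/q_k = 401/20
→ (401, 20).  Check: 401²=160801, 402·20²=160800, difference 1.
(401+20√402)^2 = 321601 + 16040√402
(401+20√402)^3 = 257923601 + 12864060√402
(401+20√402)^4 = 206854406401 + 10316960080√402
(401+20√402)^5 = 165896976010001 + 8274189120100√402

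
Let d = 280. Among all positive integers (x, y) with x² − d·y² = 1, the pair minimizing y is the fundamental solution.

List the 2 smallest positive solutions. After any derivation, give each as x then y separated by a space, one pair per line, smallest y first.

d=280: √d = [16; 1,2,1,2,1,32] (ℓ=6, even), read p_5/q_5
i=0: a=16 ⇒ p=16, q=1
…
i=4: a=2 ⇒ p=184, q=11
i=5: a=1 ⇒ p=251, q=15
fundamental: x₁=251, y₁=15  (since 63001 − 280·225 = 1)
(x_2, y_2) = (251·251 + 280·15·15, 251·15 + 15·251) = (126001, 7530)

251 15
126001 7530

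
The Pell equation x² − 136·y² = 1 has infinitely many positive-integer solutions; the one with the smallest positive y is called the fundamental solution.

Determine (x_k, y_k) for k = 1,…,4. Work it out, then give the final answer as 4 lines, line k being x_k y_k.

35 3
2449 210
171395 14697
11995201 1028580

√136 → a₀=11, period (1,1,1,22); ℓ=4 even so k=3
a_0=11:  p_0=11·1+0=11,  q_0=11·0+1=1
…
a_2=1:  p_2=1·12+11=23,  q_2=1·1+1=2
a_3=1:  p_3=1·23+12=35,  q_3=1·2+1=3
→ (35, 3).  Check: 35²=1225, 136·3²=1224, difference 1.
(x_2, y_2) = (35·35 + 136·3·3, 35·3 + 3·35) = (2449, 210)
(x_3, y_3) = (35·2449 + 136·3·210, 35·210 + 3·2449) = (171395, 14697)
(x_4, y_4) = (35·171395 + 136·3·14697, 35·14697 + 3·171395) = (11995201, 1028580)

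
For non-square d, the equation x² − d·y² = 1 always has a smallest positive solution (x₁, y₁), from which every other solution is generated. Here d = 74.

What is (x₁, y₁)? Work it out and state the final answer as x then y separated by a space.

3699 430

[8; 1,1,1,1,16] for √74; ℓ=5 ⇒ convergent index 9
k=0  a_k=8  p_k/q_k = 8/1
k=1  a_k=1  p_k/q_k = 9/1
k=2  a_k=1  p_k/q_k = 17/2
k=3  a_k=1  p_k/q_k = 26/3
…
k=5  a_k=16  p_k/q_k = 714/83
k=6  a_k=1  p_k/q_k = 757/88
k=7  a_k=1  p_k/q_k = 1471/171
k=8  a_k=1  p_k/q_k = 2228/259
k=9  a_k=1  p_k/q_k = 3699/430
(x₁, y₁) = (3699, 430);  3699² − 74·430² = 1 ✓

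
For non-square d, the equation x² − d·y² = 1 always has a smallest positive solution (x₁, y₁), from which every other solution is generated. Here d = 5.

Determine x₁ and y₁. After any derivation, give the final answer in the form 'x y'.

9 4

d=5: √d = [2; 4] (ℓ=1, odd), read p_1/q_1
a_0=2:  p_0=2·1+0=2,  q_0=2·0+1=1
a_1=4:  p_1=4·2+1=9,  q_1=4·1+0=4
→ (9, 4).  Check: 9²=81, 5·4²=80, difference 1.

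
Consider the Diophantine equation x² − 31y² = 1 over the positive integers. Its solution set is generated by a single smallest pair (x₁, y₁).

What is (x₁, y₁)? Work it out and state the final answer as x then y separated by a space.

[5; 1,1,3,5,3,1,1,10] for √31; ℓ=8 ⇒ convergent index 7
a_0=5:  p_0=5·1+0=5,  q_0=5·0+1=1
…
a_3=3:  p_3=3·11+6=39,  q_3=3·2+1=7
…
a_6=1:  p_6=1·657+206=863,  q_6=1·118+37=155
a_7=1:  p_7=1·863+657=1520,  q_7=1·155+118=273
→ (1520, 273).  Check: 1520²=2310400, 31·273²=2310399, difference 1.

1520 273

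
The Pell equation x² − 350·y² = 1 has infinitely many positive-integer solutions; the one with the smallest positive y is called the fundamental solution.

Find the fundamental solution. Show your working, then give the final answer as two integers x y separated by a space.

449 24

[18; 1,2,2,2,1,36] for √350; ℓ=6 ⇒ convergent index 5
step 0: (18, 1)  from 18·(1,0) + (0,1)
…
step 2: (56, 3)  from 2·(19,1) + (18,1)
step 3: (131, 7)  from 2·(56,3) + (19,1)
step 4: (318, 17)  from 2·(131,7) + (56,3)
step 5: (449, 24)  from 1·(318,17) + (131,7)
fundamental: x₁=449, y₁=24  (since 201601 − 350·576 = 1)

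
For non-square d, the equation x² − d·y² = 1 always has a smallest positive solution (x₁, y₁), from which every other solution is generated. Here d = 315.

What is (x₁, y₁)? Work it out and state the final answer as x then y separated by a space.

[17; 1,2,1,34] for √315; ℓ=4 ⇒ convergent index 3
i=0: a=17 ⇒ p=17, q=1
…
i=2: a=2 ⇒ p=53, q=3
i=3: a=1 ⇒ p=71, q=4
(x₁, y₁) = (71, 4);  71² − 315·4² = 1 ✓

71 4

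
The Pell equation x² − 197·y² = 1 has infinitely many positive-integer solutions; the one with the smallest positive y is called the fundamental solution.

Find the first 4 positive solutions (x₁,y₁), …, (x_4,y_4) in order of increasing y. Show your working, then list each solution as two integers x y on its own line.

393 28
308897 22008
242792649 17298260
190834713217 13596410352

√197 → a₀=14, period (28); ℓ=1 odd so k=1
a_0=14:  p_0=14·1+0=14,  q_0=14·0+1=1
a_1=28:  p_1=28·14+1=393,  q_1=28·1+0=28
→ (393, 28).  Check: 393²=154449, 197·28²=154448, difference 1.
(393+28√197)^2 = 308897 + 22008√197
(393+28√197)^3 = 242792649 + 17298260√197
(393+28√197)^4 = 190834713217 + 13596410352√197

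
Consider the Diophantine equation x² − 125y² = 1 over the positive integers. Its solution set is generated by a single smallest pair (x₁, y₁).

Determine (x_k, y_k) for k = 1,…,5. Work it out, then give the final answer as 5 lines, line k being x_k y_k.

[11; 5,1,1,5,22] for √125; ℓ=5 ⇒ convergent index 9
i=0: a=11 ⇒ p=11, q=1
i=1: a=5 ⇒ p=56, q=5
i=2: a=1 ⇒ p=67, q=6
i=3: a=1 ⇒ p=123, q=11
i=4: a=5 ⇒ p=682, q=61
…
i=7: a=1 ⇒ p=91444, q=8179
i=8: a=1 ⇒ p=167761, q=15005
i=9: a=5 ⇒ p=930249, q=83204
fundamental: x₁=930249, y₁=83204  (since 865363202001 − 125·6922905616 = 1)
n=2: (930249,83204)∘(930249,83204) = (930249·930249+125·83204·83204, 930249·83204+83204·930249) = (1730726404001,154800875592)
n=3: (1730726404001,154800875592)∘(930249,83204) = (930249·1730726404001+125·83204·154800875592, 930249·154800875592+83204·1730726404001) = (3220013013190122249,288006719437081612)
n=4: (3220013013190122249,288006719437081612)∘(930249,83204) = (930249·3220013013190122249+125·83204·288006719437081612, 930249·288006719437081612+83204·3220013013190122249) = (5990827771012465337616001,535835925499096664087184)
n=5: (5990827771012465337616001,535835925499096664087184)∘(930249,83204) = (930249·5990827771012465337616001+125·83204·535835925499096664087184, 930249·535835925499096664087184+83204·5990827771012465337616001) = (11145923086309929722690704506249,996921667718930338621440576020)

930249 83204
1730726404001 154800875592
3220013013190122249 288006719437081612
5990827771012465337616001 535835925499096664087184
11145923086309929722690704506249 996921667718930338621440576020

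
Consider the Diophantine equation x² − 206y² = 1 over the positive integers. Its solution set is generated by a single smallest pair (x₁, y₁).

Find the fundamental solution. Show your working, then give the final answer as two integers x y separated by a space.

[14; 2,1,5,14,5,1,2,28] for √206; ℓ=8 ⇒ convergent index 7
i=0: a=14 ⇒ p=14, q=1
i=1: a=2 ⇒ p=29, q=2
i=2: a=1 ⇒ p=43, q=3
i=3: a=5 ⇒ p=244, q=17
i=4: a=14 ⇒ p=3459, q=241
…
i=6: a=1 ⇒ p=20998, q=1463
i=7: a=2 ⇒ p=59535, q=4148
(x₁, y₁) = (59535, 4148);  59535² − 206·4148² = 1 ✓

59535 4148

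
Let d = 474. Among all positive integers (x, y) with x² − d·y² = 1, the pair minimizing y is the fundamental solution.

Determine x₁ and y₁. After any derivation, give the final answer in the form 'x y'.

d=474: √d = [21; 1,3,2,1,1,…,3,1,42] (ℓ=14, even), read p_13/q_13
i=0: a=21 ⇒ p=21, q=1
…
i=4: a=1 ⇒ p=283, q=13
…
i=10: a=1 ⇒ p=16677, q=766
…
i=12: a=3 ⇒ p=149331, q=6859
i=13: a=1 ⇒ p=193549, q=8890
→ (193549, 8890).  Check: 193549²=37461215401, 474·8890²=37461215400, difference 1.

193549 8890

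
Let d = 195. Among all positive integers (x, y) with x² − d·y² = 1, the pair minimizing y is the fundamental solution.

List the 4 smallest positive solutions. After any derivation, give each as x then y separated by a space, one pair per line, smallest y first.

14 1
391 28
10934 783
305761 21896

[13; 1,26] for √195; ℓ=2 ⇒ convergent index 1
step 0: (13, 1)  from 13·(1,0) + (0,1)
step 1: (14, 1)  from 1·(13,1) + (1,0)
(x₁, y₁) = (14, 1);  14² − 195·1² = 1 ✓
(14+1√195)^2 = 391 + 28√195
(14+1√195)^3 = 10934 + 783√195
(14+1√195)^4 = 305761 + 21896√195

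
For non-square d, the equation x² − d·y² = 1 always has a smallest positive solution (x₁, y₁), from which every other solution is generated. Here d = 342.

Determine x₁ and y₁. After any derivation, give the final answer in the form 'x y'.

37 2

√342 = [18; 2,36, …], period ℓ=2 (even) → k=1
k=0  a_k=18  p_k/q_k = 18/1
k=1  a_k=2  p_k/q_k = 37/2
→ (37, 2).  Check: 37²=1369, 342·2²=1368, difference 1.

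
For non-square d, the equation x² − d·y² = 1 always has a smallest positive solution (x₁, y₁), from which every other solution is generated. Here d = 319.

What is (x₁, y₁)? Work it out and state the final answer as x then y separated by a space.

12901780 722361

[17; 1,6,5,1,4,…,6,1,34] for √319; ℓ=14 ⇒ convergent index 13
k=0  a_k=17  p_k/q_k = 17/1
k=1  a_k=1  p_k/q_k = 18/1
…
k=4  a_k=1  p_k/q_k = 768/43
…
k=6  a_k=3  p_k/q_k = 11913/667
…
k=11  a_k=5  p_k/q_k = 1798881/100718
k=12  a_k=6  p_k/q_k = 11102899/621643
k=13  a_k=1  p_k/q_k = 12901780/722361
fundamental: x₁=12901780, y₁=722361  (since 166455927168400 − 319·521805414321 = 1)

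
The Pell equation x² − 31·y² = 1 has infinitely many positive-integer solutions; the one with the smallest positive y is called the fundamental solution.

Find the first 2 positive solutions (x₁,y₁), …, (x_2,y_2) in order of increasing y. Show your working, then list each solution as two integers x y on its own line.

d=31: √d = [5; 1,1,3,5,3,1,1,10] (ℓ=8, even), read p_7/q_7
i=0: a=5 ⇒ p=5, q=1
i=1: a=1 ⇒ p=6, q=1
…
i=3: a=3 ⇒ p=39, q=7
…
i=5: a=3 ⇒ p=657, q=118
i=6: a=1 ⇒ p=863, q=155
i=7: a=1 ⇒ p=1520, q=273
→ (1520, 273).  Check: 1520²=2310400, 31·273²=2310399, difference 1.
k=2:  x_2 = 1520·1520+31·273·273 = 4620799,  y_2 = 1520·273+273·1520 = 829920

1520 273
4620799 829920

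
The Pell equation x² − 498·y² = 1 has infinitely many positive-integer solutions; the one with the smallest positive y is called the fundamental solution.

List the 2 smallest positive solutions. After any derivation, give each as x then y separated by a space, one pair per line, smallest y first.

179777 8056
64639539457 2896567024

√498 → a₀=22, period (3,6,22,6,3,44); ℓ=6 even so k=5
a_0=22:  p_0=22·1+0=22,  q_0=22·0+1=1
a_1=3:  p_1=3·22+1=67,  q_1=3·1+0=3
a_2=6:  p_2=6·67+22=424,  q_2=6·3+1=19
…
a_4=6:  p_4=6·9395+424=56794,  q_4=6·421+19=2545
a_5=3:  p_5=3·56794+9395=179777,  q_5=3·2545+421=8056
fundamental: x₁=179777, y₁=8056  (since 32319769729 − 498·64899136 = 1)
k=2:  x_2 = 179777·179777+498·8056·8056 = 64639539457,  y_2 = 179777·8056+8056·179777 = 2896567024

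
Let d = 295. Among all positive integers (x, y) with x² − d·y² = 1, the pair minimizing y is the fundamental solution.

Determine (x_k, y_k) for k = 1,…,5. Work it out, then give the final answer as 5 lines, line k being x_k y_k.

d=295: √d = [17; 5,1,2,3,2,6,2,3,2,1,5,34] (ℓ=12, even), read p_11/q_11
i=0: a=17 ⇒ p=17, q=1
i=1: a=5 ⇒ p=86, q=5
…
i=3: a=2 ⇒ p=292, q=17
i=4: a=3 ⇒ p=979, q=57
i=5: a=2 ⇒ p=2250, q=131
…
i=7: a=2 ⇒ p=31208, q=1817
i=8: a=3 ⇒ p=108103, q=6294
i=9: a=2 ⇒ p=247414, q=14405
i=10: a=1 ⇒ p=355517, q=20699
i=11: a=5 ⇒ p=2024999, q=117900
fundamental: x₁=2024999, y₁=117900  (since 4100620950001 − 295·13900410000 = 1)
(2024999+117900√295)^2 = 8201241900001 + 477494764200√295
(2024999+117900√295)^3 = 33215013292518224999 + 1933852840020353700√295
(2024999+117900√295)^4 = 134520737404664024967600001 + 7832100134376274949528400√295
(2024999+117900√295)^5 = 544808717447381276777437550624999 + 31719989880021710940200100589500√295

2024999 117900
8201241900001 477494764200
33215013292518224999 1933852840020353700
134520737404664024967600001 7832100134376274949528400
544808717447381276777437550624999 31719989880021710940200100589500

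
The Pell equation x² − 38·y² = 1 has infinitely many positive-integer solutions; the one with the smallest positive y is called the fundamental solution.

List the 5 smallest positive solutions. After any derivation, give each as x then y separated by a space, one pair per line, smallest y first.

37 6
2737 444
202501 32850
14982337 2430456
1108490437 179820894

√38 = [6; 6,12, …], period ℓ=2 (even) → k=1
step 0: (6, 1)  from 6·(1,0) + (0,1)
step 1: (37, 6)  from 6·(6,1) + (1,0)
→ (37, 6).  Check: 37²=1369, 38·6²=1368, difference 1.
(37+6√38)^2 = 2737 + 444√38
(37+6√38)^3 = 202501 + 32850√38
(37+6√38)^4 = 14982337 + 2430456√38
(37+6√38)^5 = 1108490437 + 179820894√38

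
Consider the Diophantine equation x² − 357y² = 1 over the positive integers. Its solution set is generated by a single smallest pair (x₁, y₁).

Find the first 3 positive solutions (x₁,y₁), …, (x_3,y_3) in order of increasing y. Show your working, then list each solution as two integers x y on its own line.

3401 180
23133601 1224360
157354750601 8328096540

√357 = [18; 1,8,2,8,1,36, …], period ℓ=6 (even) → k=5
k=0  a_k=18  p_k/q_k = 18/1
…
k=2  a_k=8  p_k/q_k = 170/9
…
k=4  a_k=8  p_k/q_k = 3042/161
k=5  a_k=1  p_k/q_k = 3401/180
→ (3401, 180).  Check: 3401²=11566801, 357·180²=11566800, difference 1.
k=2:  x_2 = 3401·3401+357·180·180 = 23133601,  y_2 = 3401·180+180·3401 = 1224360
k=3:  x_3 = 3401·23133601+357·180·1224360 = 157354750601,  y_3 = 3401·1224360+180·23133601 = 8328096540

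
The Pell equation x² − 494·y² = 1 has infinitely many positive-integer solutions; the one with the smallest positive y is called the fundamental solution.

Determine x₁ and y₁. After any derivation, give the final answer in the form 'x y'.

73035 3286

[22; 4,2,2,1,2,1,2,2,4,44] for √494; ℓ=10 ⇒ convergent index 9
step 0: (22, 1)  from 22·(1,0) + (0,1)
step 1: (89, 4)  from 4·(22,1) + (1,0)
step 2: (200, 9)  from 2·(89,4) + (22,1)
step 3: (489, 22)  from 2·(200,9) + (89,4)
…
step 5: (1867, 84)  from 2·(689,31) + (489,22)
…
step 7: (6979, 314)  from 2·(2556,115) + (1867,84)
step 8: (16514, 743)  from 2·(6979,314) + (2556,115)
step 9: (73035, 3286)  from 4·(16514,743) + (6979,314)
→ (73035, 3286).  Check: 73035²=5334111225, 494·3286²=5334111224, difference 1.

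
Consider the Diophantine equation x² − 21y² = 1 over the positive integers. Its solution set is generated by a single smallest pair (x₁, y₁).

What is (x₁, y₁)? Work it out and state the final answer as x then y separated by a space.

55 12

d=21: √d = [4; 1,1,2,1,1,8] (ℓ=6, even), read p_5/q_5
step 0: (4, 1)  from 4·(1,0) + (0,1)
step 1: (5, 1)  from 1·(4,1) + (1,0)
step 2: (9, 2)  from 1·(5,1) + (4,1)
step 3: (23, 5)  from 2·(9,2) + (5,1)
step 4: (32, 7)  from 1·(23,5) + (9,2)
step 5: (55, 12)  from 1·(32,7) + (23,5)
→ (55, 12).  Check: 55²=3025, 21·12²=3024, difference 1.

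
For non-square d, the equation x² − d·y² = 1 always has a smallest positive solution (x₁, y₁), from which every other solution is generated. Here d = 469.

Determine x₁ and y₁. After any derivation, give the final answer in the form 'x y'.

137215 6336

√469 = [21; 1,1,1,10,6,10,1,1,1,42, …], period ℓ=10 (even) → k=9
a_0=21:  p_0=21·1+0=21,  q_0=21·0+1=1
a_1=1:  p_1=1·21+1=22,  q_1=1·1+0=1
a_2=1:  p_2=1·22+21=43,  q_2=1·1+1=2
a_3=1:  p_3=1·43+22=65,  q_3=1·2+1=3
a_4=10:  p_4=10·65+43=693,  q_4=10·3+2=32
…
a_6=10:  p_6=10·4223+693=42923,  q_6=10·195+32=1982
a_7=1:  p_7=1·42923+4223=47146,  q_7=1·1982+195=2177
a_8=1:  p_8=1·47146+42923=90069,  q_8=1·2177+1982=4159
a_9=1:  p_9=1·90069+47146=137215,  q_9=1·4159+2177=6336
(x₁, y₁) = (137215, 6336);  137215² − 469·6336² = 1 ✓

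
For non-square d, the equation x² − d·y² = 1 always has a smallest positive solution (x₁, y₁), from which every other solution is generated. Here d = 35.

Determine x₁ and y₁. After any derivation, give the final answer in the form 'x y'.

6 1

[5; 1,10] for √35; ℓ=2 ⇒ convergent index 1
step 0: (5, 1)  from 5·(1,0) + (0,1)
step 1: (6, 1)  from 1·(5,1) + (1,0)
(x₁, y₁) = (6, 1);  6² − 35·1² = 1 ✓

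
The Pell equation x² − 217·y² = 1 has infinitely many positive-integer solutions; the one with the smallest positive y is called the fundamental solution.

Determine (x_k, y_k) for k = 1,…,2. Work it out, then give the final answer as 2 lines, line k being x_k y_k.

3844063 260952
29553640695937 2006231855952

[14; 1,2,1,2,1,…,2,1,28] for √217; ℓ=16 ⇒ convergent index 15
i=0: a=14 ⇒ p=14, q=1
…
i=2: a=2 ⇒ p=44, q=3
i=3: a=1 ⇒ p=59, q=4
i=4: a=2 ⇒ p=162, q=11
…
i=8: a=4 ⇒ p=15055, q=1022
i=9: a=9 ⇒ p=139163, q=9447
i=10: a=1 ⇒ p=154218, q=10469
…
i=12: a=2 ⇒ p=740980, q=50301
i=13: a=1 ⇒ p=1034361, q=70217
i=14: a=2 ⇒ p=2809702, q=190735
i=15: a=1 ⇒ p=3844063, q=260952
fundamental: x₁=3844063, y₁=260952  (since 14776820347969 − 217·68095946304 = 1)
k=2:  x_2 = 3844063·3844063+217·260952·260952 = 29553640695937,  y_2 = 3844063·260952+260952·3844063 = 2006231855952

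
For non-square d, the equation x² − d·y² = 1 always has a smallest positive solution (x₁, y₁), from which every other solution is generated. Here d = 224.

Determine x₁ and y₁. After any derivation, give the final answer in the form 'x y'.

[14; 1,28] for √224; ℓ=2 ⇒ convergent index 1
i=0: a=14 ⇒ p=14, q=1
i=1: a=1 ⇒ p=15, q=1
(x₁, y₁) = (15, 1);  15² − 224·1² = 1 ✓

15 1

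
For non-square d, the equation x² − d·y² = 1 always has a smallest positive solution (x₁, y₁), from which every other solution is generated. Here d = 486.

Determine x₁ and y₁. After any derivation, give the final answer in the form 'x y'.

√486 → a₀=22, period (22,44); ℓ=2 even so k=1
step 0: (22, 1)  from 22·(1,0) + (0,1)
step 1: (485, 22)  from 22·(22,1) + (1,0)
→ (485, 22).  Check: 485²=235225, 486·22²=235224, difference 1.

485 22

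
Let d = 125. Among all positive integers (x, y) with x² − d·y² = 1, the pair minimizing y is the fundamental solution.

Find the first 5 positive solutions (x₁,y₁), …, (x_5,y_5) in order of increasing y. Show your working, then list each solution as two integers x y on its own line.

√125 → a₀=11, period (5,1,1,5,22); ℓ=5 odd so k=9
a_0=11:  p_0=11·1+0=11,  q_0=11·0+1=1
a_1=5:  p_1=5·11+1=56,  q_1=5·1+0=5
…
a_5=22:  p_5=22·682+123=15127,  q_5=22·61+11=1353
a_6=5:  p_6=5·15127+682=76317,  q_6=5·1353+61=6826
a_7=1:  p_7=1·76317+15127=91444,  q_7=1·6826+1353=8179
a_8=1:  p_8=1·91444+76317=167761,  q_8=1·8179+6826=15005
a_9=5:  p_9=5·167761+91444=930249,  q_9=5·15005+8179=83204
fundamental: x₁=930249, y₁=83204  (since 865363202001 − 125·6922905616 = 1)
k=2:  x_2 = 930249·930249+125·83204·83204 = 1730726404001,  y_2 = 930249·83204+83204·930249 = 154800875592
k=3:  x_3 = 930249·1730726404001+125·83204·154800875592 = 3220013013190122249,  y_3 = 930249·154800875592+83204·1730726404001 = 288006719437081612
k=4:  x_4 = 930249·3220013013190122249+125·83204·288006719437081612 = 5990827771012465337616001,  y_4 = 930249·288006719437081612+83204·3220013013190122249 = 535835925499096664087184
k=5:  x_5 = 930249·5990827771012465337616001+125·83204·535835925499096664087184 = 11145923086309929722690704506249,  y_5 = 930249·535835925499096664087184+83204·5990827771012465337616001 = 996921667718930338621440576020

930249 83204
1730726404001 154800875592
3220013013190122249 288006719437081612
5990827771012465337616001 535835925499096664087184
11145923086309929722690704506249 996921667718930338621440576020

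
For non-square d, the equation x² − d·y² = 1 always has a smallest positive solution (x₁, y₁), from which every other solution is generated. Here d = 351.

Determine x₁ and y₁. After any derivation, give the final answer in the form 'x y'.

62425 3332

d=351: √d = [18; 1,2,1,3,2,2,2,3,1,2,1,36] (ℓ=12, even), read p_11/q_11
a_0=18:  p_0=18·1+0=18,  q_0=18·0+1=1
…
a_5=2:  p_5=2·281+75=637,  q_5=2·15+4=34
…
a_7=2:  p_7=2·1555+637=3747,  q_7=2·83+34=200
…
a_10=2:  p_10=2·16543+12796=45882,  q_10=2·883+683=2449
a_11=1:  p_11=1·45882+16543=62425,  q_11=1·2449+883=3332
fundamental: x₁=62425, y₁=3332  (since 3896880625 − 351·11102224 = 1)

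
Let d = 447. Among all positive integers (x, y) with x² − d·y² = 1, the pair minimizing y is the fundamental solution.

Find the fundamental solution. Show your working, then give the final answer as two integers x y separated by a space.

148 7

√447 = [21; 7,42, …], period ℓ=2 (even) → k=1
a_0=21:  p_0=21·1+0=21,  q_0=21·0+1=1
a_1=7:  p_1=7·21+1=148,  q_1=7·1+0=7
→ (148, 7).  Check: 148²=21904, 447·7²=21903, difference 1.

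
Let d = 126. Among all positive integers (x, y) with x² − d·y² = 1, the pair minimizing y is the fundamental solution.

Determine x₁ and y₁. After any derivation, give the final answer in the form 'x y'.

√126 = [11; 4,2,4,22, …], period ℓ=4 (even) → k=3
k=0  a_k=11  p_k/q_k = 11/1
…
k=2  a_k=2  p_k/q_k = 101/9
k=3  a_k=4  p_k/q_k = 449/40
fundamental: x₁=449, y₁=40  (since 201601 − 126·1600 = 1)

449 40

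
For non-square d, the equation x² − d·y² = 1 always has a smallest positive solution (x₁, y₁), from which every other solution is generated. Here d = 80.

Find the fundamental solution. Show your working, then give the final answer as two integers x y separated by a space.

9 1

d=80: √d = [8; 1,16] (ℓ=2, even), read p_1/q_1
a_0=8:  p_0=8·1+0=8,  q_0=8·0+1=1
a_1=1:  p_1=1·8+1=9,  q_1=1·1+0=1
fundamental: x₁=9, y₁=1  (since 81 − 80·1 = 1)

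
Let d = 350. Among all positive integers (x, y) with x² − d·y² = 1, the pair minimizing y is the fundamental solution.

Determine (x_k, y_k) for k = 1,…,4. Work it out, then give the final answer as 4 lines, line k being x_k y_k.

√350 → a₀=18, period (1,2,2,2,1,36); ℓ=6 even so k=5
a_0=18:  p_0=18·1+0=18,  q_0=18·0+1=1
…
a_3=2:  p_3=2·56+19=131,  q_3=2·3+1=7
a_4=2:  p_4=2·131+56=318,  q_4=2·7+3=17
a_5=1:  p_5=1·318+131=449,  q_5=1·17+7=24
fundamental: x₁=449, y₁=24  (since 201601 − 350·576 = 1)
(x_2, y_2) = (449·449 + 350·24·24, 449·24 + 24·449) = (403201, 21552)
(x_3, y_3) = (449·403201 + 350·24·21552, 449·21552 + 24·403201) = (362074049, 19353672)
(x_4, y_4) = (449·362074049 + 350·24·19353672, 449·19353672 + 24·362074049) = (325142092801, 17379575904)

449 24
403201 21552
362074049 19353672
325142092801 17379575904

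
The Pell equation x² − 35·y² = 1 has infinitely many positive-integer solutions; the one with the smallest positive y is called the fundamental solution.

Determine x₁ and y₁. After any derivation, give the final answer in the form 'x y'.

6 1

√35 = [5; 1,10, …], period ℓ=2 (even) → k=1
i=0: a=5 ⇒ p=5, q=1
i=1: a=1 ⇒ p=6, q=1
→ (6, 1).  Check: 6²=36, 35·1²=35, difference 1.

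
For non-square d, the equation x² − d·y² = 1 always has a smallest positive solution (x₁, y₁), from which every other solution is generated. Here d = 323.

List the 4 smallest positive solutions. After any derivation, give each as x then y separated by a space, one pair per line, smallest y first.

18 1
647 36
23274 1295
837217 46584

√323 → a₀=17, period (1,34); ℓ=2 even so k=1
i=0: a=17 ⇒ p=17, q=1
i=1: a=1 ⇒ p=18, q=1
(x₁, y₁) = (18, 1);  18² − 323·1² = 1 ✓
n=2: (18,1)∘(18,1) = (18·18+323·1·1, 18·1+1·18) = (647,36)
n=3: (647,36)∘(18,1) = (18·647+323·1·36, 18·36+1·647) = (23274,1295)
n=4: (23274,1295)∘(18,1) = (18·23274+323·1·1295, 18·1295+1·23274) = (837217,46584)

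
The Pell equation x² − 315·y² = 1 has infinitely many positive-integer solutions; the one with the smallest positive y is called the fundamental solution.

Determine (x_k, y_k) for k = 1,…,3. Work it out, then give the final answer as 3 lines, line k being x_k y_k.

d=315: √d = [17; 1,2,1,34] (ℓ=4, even), read p_3/q_3
i=0: a=17 ⇒ p=17, q=1
i=1: a=1 ⇒ p=18, q=1
i=2: a=2 ⇒ p=53, q=3
i=3: a=1 ⇒ p=71, q=4
fundamental: x₁=71, y₁=4  (since 5041 − 315·16 = 1)
(71+4√315)^2 = 10081 + 568√315
(71+4√315)^3 = 1431431 + 80652√315

71 4
10081 568
1431431 80652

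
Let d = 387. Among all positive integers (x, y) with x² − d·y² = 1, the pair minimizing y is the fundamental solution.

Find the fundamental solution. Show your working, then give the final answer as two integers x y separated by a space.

3482 177

√387 = [19; 1,2,19,2,1,38, …], period ℓ=6 (even) → k=5
k=0  a_k=19  p_k/q_k = 19/1
k=1  a_k=1  p_k/q_k = 20/1
k=2  a_k=2  p_k/q_k = 59/3
k=3  a_k=19  p_k/q_k = 1141/58
k=4  a_k=2  p_k/q_k = 2341/119
k=5  a_k=1  p_k/q_k = 3482/177
→ (3482, 177).  Check: 3482²=12124324, 387·177²=12124323, difference 1.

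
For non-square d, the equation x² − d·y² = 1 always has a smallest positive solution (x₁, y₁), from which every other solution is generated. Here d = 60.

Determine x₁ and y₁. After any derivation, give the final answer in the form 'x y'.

√60 = [7; 1,2,1,14, …], period ℓ=4 (even) → k=3
step 0: (7, 1)  from 7·(1,0) + (0,1)
step 1: (8, 1)  from 1·(7,1) + (1,0)
step 2: (23, 3)  from 2·(8,1) + (7,1)
step 3: (31, 4)  from 1·(23,3) + (8,1)
fundamental: x₁=31, y₁=4  (since 961 − 60·16 = 1)

31 4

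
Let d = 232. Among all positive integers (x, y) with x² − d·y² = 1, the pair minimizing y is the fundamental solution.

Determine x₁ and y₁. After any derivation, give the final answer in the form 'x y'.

√232 = [15; 4,3,7,3,4,30, …], period ℓ=6 (even) → k=5
k=0  a_k=15  p_k/q_k = 15/1
k=1  a_k=4  p_k/q_k = 61/4
…
k=3  a_k=7  p_k/q_k = 1447/95
k=4  a_k=3  p_k/q_k = 4539/298
k=5  a_k=4  p_k/q_k = 19603/1287
fundamental: x₁=19603, y₁=1287  (since 384277609 − 232·1656369 = 1)

19603 1287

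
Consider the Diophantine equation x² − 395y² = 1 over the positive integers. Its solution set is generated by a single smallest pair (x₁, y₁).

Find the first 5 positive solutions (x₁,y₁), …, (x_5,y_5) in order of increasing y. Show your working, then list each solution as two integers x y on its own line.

159 8
50561 2544
16078239 808984
5112829441 257254368
1625863683999 81806080040

[19; 1,6,1,38] for √395; ℓ=4 ⇒ convergent index 3
i=0: a=19 ⇒ p=19, q=1
…
i=2: a=6 ⇒ p=139, q=7
i=3: a=1 ⇒ p=159, q=8
(x₁, y₁) = (159, 8);  159² − 395·8² = 1 ✓
n=2: (159,8)∘(159,8) = (159·159+395·8·8, 159·8+8·159) = (50561,2544)
n=3: (50561,2544)∘(159,8) = (159·50561+395·8·2544, 159·2544+8·50561) = (16078239,808984)
n=4: (16078239,808984)∘(159,8) = (159·16078239+395·8·808984, 159·808984+8·16078239) = (5112829441,257254368)
n=5: (5112829441,257254368)∘(159,8) = (159·5112829441+395·8·257254368, 159·257254368+8·5112829441) = (1625863683999,81806080040)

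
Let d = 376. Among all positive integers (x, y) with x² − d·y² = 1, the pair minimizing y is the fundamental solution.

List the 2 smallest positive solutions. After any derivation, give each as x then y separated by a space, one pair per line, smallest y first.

√376 → a₀=19, period (2,1,1,3,1,…,1,2,38); ℓ=16 even so k=15
a_0=19:  p_0=19·1+0=19,  q_0=19·0+1=1
a_1=2:  p_1=2·19+1=39,  q_1=2·1+0=2
a_2=1:  p_2=1·39+19=58,  q_2=1·2+1=3
a_3=1:  p_3=1·58+39=97,  q_3=1·3+2=5
a_4=3:  p_4=3·97+58=349,  q_4=3·5+3=18
a_5=1:  p_5=1·349+97=446,  q_5=1·18+5=23
a_6=2:  p_6=2·446+349=1241,  q_6=2·23+18=64
a_7=2:  p_7=2·1241+446=2928,  q_7=2·64+23=151
…
a_9=2:  p_9=2·12953+2928=28834,  q_9=2·668+151=1487
a_10=2:  p_10=2·28834+12953=70621,  q_10=2·1487+668=3642
a_11=1:  p_11=1·70621+28834=99455,  q_11=1·3642+1487=5129
a_12=3:  p_12=3·99455+70621=368986,  q_12=3·5129+3642=19029
a_13=1:  p_13=1·368986+99455=468441,  q_13=1·19029+5129=24158
a_14=1:  p_14=1·468441+368986=837427,  q_14=1·24158+19029=43187
a_15=2:  p_15=2·837427+468441=2143295,  q_15=2·43187+24158=110532
fundamental: x₁=2143295, y₁=110532  (since 4593713457025 − 376·12217323024 = 1)
k=2:  x_2 = 2143295·2143295+376·110532·110532 = 9187426914049,  y_2 = 2143295·110532+110532·2143295 = 473805365880

2143295 110532
9187426914049 473805365880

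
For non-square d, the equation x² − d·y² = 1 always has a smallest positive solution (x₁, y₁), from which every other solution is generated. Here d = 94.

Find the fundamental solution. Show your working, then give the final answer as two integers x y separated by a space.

2143295 221064

d=94: √d = [9; 1,2,3,1,1,…,2,1,18] (ℓ=16, even), read p_15/q_15
a_0=9:  p_0=9·1+0=9,  q_0=9·0+1=1
a_1=1:  p_1=1·9+1=10,  q_1=1·1+0=1
a_2=2:  p_2=2·10+9=29,  q_2=2·1+1=3
a_3=3:  p_3=3·29+10=97,  q_3=3·3+1=10
a_4=1:  p_4=1·97+29=126,  q_4=1·10+3=13
…
a_9=1:  p_9=1·12953+1464=14417,  q_9=1·1336+151=1487
…
a_11=1:  p_11=1·85038+14417=99455,  q_11=1·8771+1487=10258
a_12=1:  p_12=1·99455+85038=184493,  q_12=1·10258+8771=19029
…
a_14=2:  p_14=2·652934+184493=1490361,  q_14=2·67345+19029=153719
a_15=1:  p_15=1·1490361+652934=2143295,  q_15=1·153719+67345=221064
(x₁, y₁) = (2143295, 221064);  2143295² − 94·221064² = 1 ✓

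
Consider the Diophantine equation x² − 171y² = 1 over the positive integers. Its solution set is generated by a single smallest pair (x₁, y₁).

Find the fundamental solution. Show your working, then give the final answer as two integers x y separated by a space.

170 13

√171 → a₀=13, period (13,26); ℓ=2 even so k=1
a_0=13:  p_0=13·1+0=13,  q_0=13·0+1=1
a_1=13:  p_1=13·13+1=170,  q_1=13·1+0=13
(x₁, y₁) = (170, 13);  170² − 171·13² = 1 ✓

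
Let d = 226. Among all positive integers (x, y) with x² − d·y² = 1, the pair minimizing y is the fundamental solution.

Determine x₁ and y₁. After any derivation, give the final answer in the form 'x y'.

√226 → a₀=15, period (30); ℓ=1 odd so k=1
i=0: a=15 ⇒ p=15, q=1
i=1: a=30 ⇒ p=451, q=30
fundamental: x₁=451, y₁=30  (since 203401 − 226·900 = 1)

451 30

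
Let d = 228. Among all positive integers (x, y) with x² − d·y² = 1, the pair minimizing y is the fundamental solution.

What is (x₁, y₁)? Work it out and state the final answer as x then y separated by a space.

√228 = [15; 10,30, …], period ℓ=2 (even) → k=1
step 0: (15, 1)  from 15·(1,0) + (0,1)
step 1: (151, 10)  from 10·(15,1) + (1,0)
fundamental: x₁=151, y₁=10  (since 22801 − 228·100 = 1)

151 10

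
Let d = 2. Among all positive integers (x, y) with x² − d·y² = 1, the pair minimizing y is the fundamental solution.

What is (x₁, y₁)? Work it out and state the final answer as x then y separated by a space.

3 2

d=2: √d = [1; 2] (ℓ=1, odd), read p_1/q_1
a_0=1:  p_0=1·1+0=1,  q_0=1·0+1=1
a_1=2:  p_1=2·1+1=3,  q_1=2·1+0=2
fundamental: x₁=3, y₁=2  (since 9 − 2·4 = 1)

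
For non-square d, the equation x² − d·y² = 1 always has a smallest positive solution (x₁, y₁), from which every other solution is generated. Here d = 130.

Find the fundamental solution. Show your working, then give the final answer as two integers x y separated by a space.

6499 570

[11; 2,2,22] for √130; ℓ=3 ⇒ convergent index 5
i=0: a=11 ⇒ p=11, q=1
…
i=3: a=22 ⇒ p=1277, q=112
i=4: a=2 ⇒ p=2611, q=229
i=5: a=2 ⇒ p=6499, q=570
fundamental: x₁=6499, y₁=570  (since 42237001 − 130·324900 = 1)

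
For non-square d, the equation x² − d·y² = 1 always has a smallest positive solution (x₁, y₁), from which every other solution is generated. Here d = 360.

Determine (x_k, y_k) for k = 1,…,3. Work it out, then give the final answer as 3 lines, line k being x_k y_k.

√360 = [18; 1,36, …], period ℓ=2 (even) → k=1
step 0: (18, 1)  from 18·(1,0) + (0,1)
step 1: (19, 1)  from 1·(18,1) + (1,0)
→ (19, 1).  Check: 19²=361, 360·1²=360, difference 1.
(x_2, y_2) = (19·19 + 360·1·1, 19·1 + 1·19) = (721, 38)
(x_3, y_3) = (19·721 + 360·1·38, 19·38 + 1·721) = (27379, 1443)

19 1
721 38
27379 1443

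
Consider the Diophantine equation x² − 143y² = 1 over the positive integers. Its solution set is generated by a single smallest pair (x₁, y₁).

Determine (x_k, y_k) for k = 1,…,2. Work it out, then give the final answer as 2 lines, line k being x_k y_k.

12 1
287 24

[11; 1,22] for √143; ℓ=2 ⇒ convergent index 1
step 0: (11, 1)  from 11·(1,0) + (0,1)
step 1: (12, 1)  from 1·(11,1) + (1,0)
(x₁, y₁) = (12, 1);  12² − 143·1² = 1 ✓
n=2: (12,1)∘(12,1) = (12·12+143·1·1, 12·1+1·12) = (287,24)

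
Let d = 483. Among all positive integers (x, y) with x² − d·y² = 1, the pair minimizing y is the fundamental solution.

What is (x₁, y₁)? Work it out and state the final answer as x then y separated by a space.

22 1

[21; 1,42] for √483; ℓ=2 ⇒ convergent index 1
i=0: a=21 ⇒ p=21, q=1
i=1: a=1 ⇒ p=22, q=1
fundamental: x₁=22, y₁=1  (since 484 − 483·1 = 1)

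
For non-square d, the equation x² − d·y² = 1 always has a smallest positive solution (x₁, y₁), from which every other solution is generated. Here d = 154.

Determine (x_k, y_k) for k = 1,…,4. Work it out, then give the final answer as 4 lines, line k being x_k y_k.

21295 1716
906954049 73084440
38627172925615 3112666297884
1645131293994988801 132568457553795120

√154 → a₀=12, period (2,2,3,1,2,1,3,2,2,24); ℓ=10 even so k=9
i=0: a=12 ⇒ p=12, q=1
i=1: a=2 ⇒ p=25, q=2
…
i=4: a=1 ⇒ p=273, q=22
…
i=8: a=2 ⇒ p=8724, q=703
i=9: a=2 ⇒ p=21295, q=1716
→ (21295, 1716).  Check: 21295²=453477025, 154·1716²=453477024, difference 1.
k=2:  x_2 = 21295·21295+154·1716·1716 = 906954049,  y_2 = 21295·1716+1716·21295 = 73084440
k=3:  x_3 = 21295·906954049+154·1716·73084440 = 38627172925615,  y_3 = 21295·73084440+1716·906954049 = 3112666297884
k=4:  x_4 = 21295·38627172925615+154·1716·3112666297884 = 1645131293994988801,  y_4 = 21295·3112666297884+1716·38627172925615 = 132568457553795120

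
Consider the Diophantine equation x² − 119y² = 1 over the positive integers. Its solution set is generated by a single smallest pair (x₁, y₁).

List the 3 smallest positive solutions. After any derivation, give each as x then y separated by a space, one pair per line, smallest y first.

120 11
28799 2640
6911640 633589

d=119: √d = [10; 1,9,1,20] (ℓ=4, even), read p_3/q_3
step 0: (10, 1)  from 10·(1,0) + (0,1)
…
step 2: (109, 10)  from 9·(11,1) + (10,1)
step 3: (120, 11)  from 1·(109,10) + (11,1)
→ (120, 11).  Check: 120²=14400, 119·11²=14399, difference 1.
(x_2, y_2) = (120·120 + 119·11·11, 120·11 + 11·120) = (28799, 2640)
(x_3, y_3) = (120·28799 + 119·11·2640, 120·2640 + 11·28799) = (6911640, 633589)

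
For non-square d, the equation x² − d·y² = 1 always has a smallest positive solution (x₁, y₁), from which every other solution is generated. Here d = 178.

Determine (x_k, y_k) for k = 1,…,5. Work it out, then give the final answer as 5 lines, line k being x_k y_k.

1601 120
5126401 384240
16414734401 1230336360
52559974425601 3939536640480
168297021696040001 12614395092480600

√178 = [13; 2,1,12,1,2,26, …], period ℓ=6 (even) → k=5
k=0  a_k=13  p_k/q_k = 13/1
…
k=3  a_k=12  p_k/q_k = 507/38
k=4  a_k=1  p_k/q_k = 547/41
k=5  a_k=2  p_k/q_k = 1601/120
(x₁, y₁) = (1601, 120);  1601² − 178·120² = 1 ✓
n=2: (1601,120)∘(1601,120) = (1601·1601+178·120·120, 1601·120+120·1601) = (5126401,384240)
n=3: (5126401,384240)∘(1601,120) = (1601·5126401+178·120·384240, 1601·384240+120·5126401) = (16414734401,1230336360)
n=4: (16414734401,1230336360)∘(1601,120) = (1601·16414734401+178·120·1230336360, 1601·1230336360+120·16414734401) = (52559974425601,3939536640480)
n=5: (52559974425601,3939536640480)∘(1601,120) = (1601·52559974425601+178·120·3939536640480, 1601·3939536640480+120·52559974425601) = (168297021696040001,12614395092480600)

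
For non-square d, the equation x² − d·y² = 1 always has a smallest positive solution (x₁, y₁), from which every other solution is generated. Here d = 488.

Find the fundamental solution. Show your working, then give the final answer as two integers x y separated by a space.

[22; 11,44] for √488; ℓ=2 ⇒ convergent index 1
a_0=22:  p_0=22·1+0=22,  q_0=22·0+1=1
a_1=11:  p_1=11·22+1=243,  q_1=11·1+0=11
→ (243, 11).  Check: 243²=59049, 488·11²=59048, difference 1.

243 11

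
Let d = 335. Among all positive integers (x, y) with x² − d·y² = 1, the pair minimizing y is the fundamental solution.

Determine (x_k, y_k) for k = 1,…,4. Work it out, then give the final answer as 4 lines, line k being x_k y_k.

√335 = [18; 3,3,3,36, …], period ℓ=4 (even) → k=3
a_0=18:  p_0=18·1+0=18,  q_0=18·0+1=1
…
a_2=3:  p_2=3·55+18=183,  q_2=3·3+1=10
a_3=3:  p_3=3·183+55=604,  q_3=3·10+3=33
fundamental: x₁=604, y₁=33  (since 364816 − 335·1089 = 1)
n=2: (604,33)∘(604,33) = (604·604+335·33·33, 604·33+33·604) = (729631,39864)
n=3: (729631,39864)∘(604,33) = (604·729631+335·33·39864, 604·39864+33·729631) = (881393644,48155679)
n=4: (881393644,48155679)∘(604,33) = (604·881393644+335·33·48155679, 604·48155679+33·881393644) = (1064722792321,58172020368)

604 33
729631 39864
881393644 48155679
1064722792321 58172020368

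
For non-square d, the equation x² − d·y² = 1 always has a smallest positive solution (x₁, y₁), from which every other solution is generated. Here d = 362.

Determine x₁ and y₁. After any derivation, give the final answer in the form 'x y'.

[19; 38] for √362; ℓ=1 ⇒ convergent index 1
k=0  a_k=19  p_k/q_k = 19/1
k=1  a_k=38  p_k/q_k = 723/38
→ (723, 38).  Check: 723²=522729, 362·38²=522728, difference 1.

723 38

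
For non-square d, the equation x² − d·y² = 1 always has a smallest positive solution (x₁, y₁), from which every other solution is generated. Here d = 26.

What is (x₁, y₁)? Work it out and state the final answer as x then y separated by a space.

√26 → a₀=5, period (10); ℓ=1 odd so k=1
a_0=5:  p_0=5·1+0=5,  q_0=5·0+1=1
a_1=10:  p_1=10·5+1=51,  q_1=10·1+0=10
(x₁, y₁) = (51, 10);  51² − 26·10² = 1 ✓

51 10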